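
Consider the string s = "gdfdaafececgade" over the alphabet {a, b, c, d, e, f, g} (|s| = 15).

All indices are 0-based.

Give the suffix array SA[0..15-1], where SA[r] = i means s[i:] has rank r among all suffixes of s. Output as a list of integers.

[4, 12, 5, 8, 10, 3, 13, 1, 14, 7, 9, 2, 6, 11, 0]

rank→(start, suffix):
  0 → (4, 'aafececgade')
  1 → (12, 'ade')
  2 → (5, 'afececgade')
  3 → (8, 'cecgade')
  4 → (10, 'cgade')
  5 → (3, 'daafececgade')
  6 → (13, 'de')
  7 → (1, 'dfdaafececgade')
  8 → (14, 'e')
  9 → (7, 'ececgade')
  10 → (9, 'ecgade')
  11 → (2, 'fdaafececgade')
  12 → (6, 'fececgade')
  13 → (11, 'gade')
  14 → (0, 'gdfdaafececgade')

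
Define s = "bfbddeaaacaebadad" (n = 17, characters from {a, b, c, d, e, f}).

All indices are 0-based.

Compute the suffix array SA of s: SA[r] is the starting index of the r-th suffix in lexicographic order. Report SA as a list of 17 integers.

rank | idx | suffix
   0 |   6 | aaacaebadad
   1 |   7 | aacaebadad
   2 |   8 | acaebadad
   3 |  15 | ad
   4 |  13 | adad
   5 |  10 | aebadad
   6 |  12 | badad
   7 |   2 | bddeaaacaebadad
   8 |   0 | bfbddeaaacaebadad
   9 |   9 | caebadad
  10 |  16 | d
  11 |  14 | dad
  12 |   3 | ddeaaacaebadad
  13 |   4 | deaaacaebadad
  14 |   5 | eaaacaebadad
  15 |  11 | ebadad
  16 |   1 | fbddeaaacaebadad

[6, 7, 8, 15, 13, 10, 12, 2, 0, 9, 16, 14, 3, 4, 5, 11, 1]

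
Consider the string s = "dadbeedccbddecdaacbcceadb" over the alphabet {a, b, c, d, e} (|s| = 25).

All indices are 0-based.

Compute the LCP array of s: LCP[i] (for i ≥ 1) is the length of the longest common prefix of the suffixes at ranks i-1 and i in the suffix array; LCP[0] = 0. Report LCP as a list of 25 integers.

[0, 1, 1, 3, 0, 1, 1, 1, 0, 2, 1, 2, 1, 1, 0, 2, 1, 2, 1, 1, 1, 0, 1, 1, 1]

sorted suffixes:
  #0 SA[0]=15  'aacbcceadb'
  #1 SA[1]=16  'acbcceadb'
  #2 SA[2]=22  'adb'
  #3 SA[3]=1  'adbeedccbddecdaacbcceadb'
  #4 SA[4]=24  'b'
  #5 SA[5]=18  'bcceadb'
  #6 SA[6]=9  'bddecdaacbcceadb'
  #7 SA[7]=3  'beedccbddecdaacbcceadb'
  #8 SA[8]=17  'cbcceadb'
  #9 SA[9]=8  'cbddecdaacbcceadb'
  #10 SA[10]=7  'ccbddecdaacbcceadb'
  #11 SA[11]=19  'cceadb'
  #12 SA[12]=13  'cdaacbcceadb'
  #13 SA[13]=20  'ceadb'
  #14 SA[14]=14  'daacbcceadb'
  #15 SA[15]=0  'dadbeedccbddecdaacbcceadb'
  #16 SA[16]=23  'db'
  #17 SA[17]=2  'dbeedccbddecdaacbcceadb'
  #18 SA[18]=6  'dccbddecdaacbcceadb'
  #19 SA[19]=10  'ddecdaacbcceadb'
  #20 SA[20]=11  'decdaacbcceadb'
  #21 SA[21]=21  'eadb'
  #22 SA[22]=12  'ecdaacbcceadb'
  #23 SA[23]=5  'edccbddecdaacbcceadb'
  #24 SA[24]=4  'eedccbddecdaacbcceadb'

SA = [15, 16, 22, 1, 24, 18, 9, 3, 17, 8, 7, 19, 13, 20, 14, 0, 23, 2, 6, 10, 11, 21, 12, 5, 4]
[i] adj suffixes → lcp
  [1] 15/16 → 1 ('a')
  [2] 16/22 → 1 ('a')
  [3] 22/1 → 3 ('adb')
  [4] 1/24 → 0 ('')
  [5] 24/18 → 1 ('b')
  [6] 18/9 → 1 ('b')
  [7] 9/3 → 1 ('b')
  [8] 3/17 → 0 ('')
  [9] 17/8 → 2 ('cb')
  [10] 8/7 → 1 ('c')
  [11] 7/19 → 2 ('cc')
  [12] 19/13 → 1 ('c')
  [13] 13/20 → 1 ('c')
  [14] 20/14 → 0 ('')
  [15] 14/0 → 2 ('da')
  [16] 0/23 → 1 ('d')
  [17] 23/2 → 2 ('db')
  [18] 2/6 → 1 ('d')
  [19] 6/10 → 1 ('d')
  [20] 10/11 → 1 ('d')
  [21] 11/21 → 0 ('')
  [22] 21/12 → 1 ('e')
  [23] 12/5 → 1 ('e')
  [24] 5/4 → 1 ('e')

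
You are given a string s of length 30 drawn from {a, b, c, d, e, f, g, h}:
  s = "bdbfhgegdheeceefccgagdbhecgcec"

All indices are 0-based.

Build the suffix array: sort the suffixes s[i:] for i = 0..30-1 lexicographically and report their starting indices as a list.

[19, 0, 2, 22, 29, 16, 27, 12, 17, 25, 1, 21, 8, 28, 11, 24, 10, 13, 14, 6, 15, 3, 18, 26, 20, 7, 5, 23, 9, 4]

sorted suffixes:
  #0 SA[0]=19  'agdbhecgcec'
  #1 SA[1]=0  'bdbfhgegdheeceefccgagdbhecgcec'
  #2 SA[2]=2  'bfhgegdheeceefccgagdbhecgcec'
  #3 SA[3]=22  'bhecgcec'
  #4 SA[4]=29  'c'
  #5 SA[5]=16  'ccgagdbhecgcec'
  #6 SA[6]=27  'cec'
  #7 SA[7]=12  'ceefccgagdbhecgcec'
  #8 SA[8]=17  'cgagdbhecgcec'
  #9 SA[9]=25  'cgcec'
  #10 SA[10]=1  'dbfhgegdheeceefccgagdbhecgcec'
  #11 SA[11]=21  'dbhecgcec'
  #12 SA[12]=8  'dheeceefccgagdbhecgcec'
  #13 SA[13]=28  'ec'
  #14 SA[14]=11  'eceefccgagdbhecgcec'
  #15 SA[15]=24  'ecgcec'
  #16 SA[16]=10  'eeceefccgagdbhecgcec'
  #17 SA[17]=13  'eefccgagdbhecgcec'
  #18 SA[18]=14  'efccgagdbhecgcec'
  #19 SA[19]=6  'egdheeceefccgagdbhecgcec'
  #20 SA[20]=15  'fccgagdbhecgcec'
  #21 SA[21]=3  'fhgegdheeceefccgagdbhecgcec'
  #22 SA[22]=18  'gagdbhecgcec'
  #23 SA[23]=26  'gcec'
  #24 SA[24]=20  'gdbhecgcec'
  #25 SA[25]=7  'gdheeceefccgagdbhecgcec'
  #26 SA[26]=5  'gegdheeceefccgagdbhecgcec'
  #27 SA[27]=23  'hecgcec'
  #28 SA[28]=9  'heeceefccgagdbhecgcec'
  #29 SA[29]=4  'hgegdheeceefccgagdbhecgcec'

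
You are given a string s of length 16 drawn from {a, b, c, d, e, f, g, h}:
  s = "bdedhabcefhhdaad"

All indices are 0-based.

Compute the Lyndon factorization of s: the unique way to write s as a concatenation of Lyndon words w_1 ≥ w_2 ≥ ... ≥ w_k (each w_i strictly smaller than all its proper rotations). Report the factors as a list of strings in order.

emit factor 1: 'bdedh' (i=0, period=5)
emit factor 2: 'abcefhhd' (i=5, period=8)
emit factor 3: 'aad' (i=13, period=3)

["bdedh", "abcefhhd", "aad"]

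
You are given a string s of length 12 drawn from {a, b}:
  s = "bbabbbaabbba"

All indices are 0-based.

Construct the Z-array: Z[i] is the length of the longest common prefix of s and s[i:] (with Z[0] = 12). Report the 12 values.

Z[0]=12
i=1: outside box; Z[1]=1 grow→box=[1,2)
i=2: outside box; Z[2]=0
i=3: outside box; Z[3]=2 grow→box=[3,5)
i=4: min(r-i=1, Z[1]=1)=1; Z[4]=3 grow→box=[4,7)
i=5: min(r-i=2, Z[1]=1)=1; Z[5]=1
i=6: min(r-i=1, Z[2]=0)=0; Z[6]=0
i=7: outside box; Z[7]=0
i=8: outside box; Z[8]=2 grow→box=[8,10)
i=9: min(r-i=1, Z[1]=1)=1; Z[9]=3 grow→box=[9,12)
i=10: min(r-i=2, Z[1]=1)=1; Z[10]=1
i=11: min(r-i=1, Z[2]=0)=0; Z[11]=0

[12, 1, 0, 2, 3, 1, 0, 0, 2, 3, 1, 0]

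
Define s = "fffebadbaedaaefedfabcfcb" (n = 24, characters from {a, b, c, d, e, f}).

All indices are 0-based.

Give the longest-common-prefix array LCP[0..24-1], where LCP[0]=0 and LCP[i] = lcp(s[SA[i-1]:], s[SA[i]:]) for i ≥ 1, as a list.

rank→(start, suffix):
  0 → (11, 'aaefedfabcfcb')
  1 → (18, 'abcfcb')
  2 → (5, 'adbaedaaefedfabcfcb')
  3 → (8, 'aedaaefedfabcfcb')
  4 → (12, 'aefedfabcfcb')
  5 → (23, 'b')
  6 → (4, 'badbaedaaefedfabcfcb')
  7 → (7, 'baedaaefedfabcfcb')
  8 → (19, 'bcfcb')
  9 → (22, 'cb')
  10 → (20, 'cfcb')
  11 → (10, 'daaefedfabcfcb')
  12 → (6, 'dbaedaaefedfabcfcb')
  13 → (16, 'dfabcfcb')
  14 → (3, 'ebadbaedaaefedfabcfcb')
  15 → (9, 'edaaefedfabcfcb')
  16 → (15, 'edfabcfcb')
  17 → (13, 'efedfabcfcb')
  18 → (17, 'fabcfcb')
  19 → (21, 'fcb')
  20 → (2, 'febadbaedaaefedfabcfcb')
  21 → (14, 'fedfabcfcb')
  22 → (1, 'ffebadbaedaaefedfabcfcb')
  23 → (0, 'fffebadbaedaaefedfabcfcb')

SA = [11, 18, 5, 8, 12, 23, 4, 7, 19, 22, 20, 10, 6, 16, 3, 9, 15, 13, 17, 21, 2, 14, 1, 0]
[i] adj suffixes → lcp
  [1] 11/18 → 1 ('a')
  [2] 18/5 → 1 ('a')
  [3] 5/8 → 1 ('a')
  [4] 8/12 → 2 ('ae')
  [5] 12/23 → 0 ('')
  [6] 23/4 → 1 ('b')
  [7] 4/7 → 2 ('ba')
  [8] 7/19 → 1 ('b')
  [9] 19/22 → 0 ('')
  [10] 22/20 → 1 ('c')
  [11] 20/10 → 0 ('')
  [12] 10/6 → 1 ('d')
  [13] 6/16 → 1 ('d')
  [14] 16/3 → 0 ('')
  [15] 3/9 → 1 ('e')
  [16] 9/15 → 2 ('ed')
  [17] 15/13 → 1 ('e')
  [18] 13/17 → 0 ('')
  [19] 17/21 → 1 ('f')
  [20] 21/2 → 1 ('f')
  [21] 2/14 → 2 ('fe')
  [22] 14/1 → 1 ('f')
  [23] 1/0 → 2 ('ff')

[0, 1, 1, 1, 2, 0, 1, 2, 1, 0, 1, 0, 1, 1, 0, 1, 2, 1, 0, 1, 1, 2, 1, 2]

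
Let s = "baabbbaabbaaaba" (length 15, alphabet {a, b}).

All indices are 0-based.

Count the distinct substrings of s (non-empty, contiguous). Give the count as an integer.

87

sorted suffixes:
  #0 SA[0]=14  'a'
  #1 SA[1]=10  'aaaba'
  #2 SA[2]=11  'aaba'
  #3 SA[3]=6  'aabbaaaba'
  #4 SA[4]=1  'aabbbaabbaaaba'
  #5 SA[5]=12  'aba'
  #6 SA[6]=7  'abbaaaba'
  #7 SA[7]=2  'abbbaabbaaaba'
  #8 SA[8]=13  'ba'
  #9 SA[9]=9  'baaaba'
  #10 SA[10]=5  'baabbaaaba'
  #11 SA[11]=0  'baabbbaabbaaaba'
  #12 SA[12]=8  'bbaaaba'
  #13 SA[13]=4  'bbaabbaaaba'
  #14 SA[14]=3  'bbbaabbaaaba'

SA = [14, 10, 11, 6, 1, 12, 7, 2, 13, 9, 5, 0, 8, 4, 3]
[i] adj suffixes → lcp
  [1] 14/10 → 1 ('a')
  [2] 10/11 → 2 ('aa')
  [3] 11/6 → 3 ('aab')
  [4] 6/1 → 4 ('aabb')
  [5] 1/12 → 1 ('a')
  [6] 12/7 → 2 ('ab')
  [7] 7/2 → 3 ('abb')
  [8] 2/13 → 0 ('')
  [9] 13/9 → 2 ('ba')
  [10] 9/5 → 3 ('baa')
  [11] 5/0 → 5 ('baabb')
  [12] 0/8 → 1 ('b')
  [13] 8/4 → 4 ('bbaa')
  [14] 4/3 → 2 ('bb')

n(n+1)/2 = 15·16/2 = 120
Σ LCP = 0 + 1 + 2 + 3 + 4 + 1 + 2 + 3 + 0 + 2 + 3 + 5 + 1 + 4 + 2 = 33
distinct = 120 − 33 = 87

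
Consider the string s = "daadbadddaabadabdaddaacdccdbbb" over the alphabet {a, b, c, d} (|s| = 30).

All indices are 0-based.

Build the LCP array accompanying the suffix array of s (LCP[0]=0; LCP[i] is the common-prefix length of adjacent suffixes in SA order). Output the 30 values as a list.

[0, 2, 2, 1, 2, 1, 1, 2, 2, 3, 0, 1, 3, 1, 2, 1, 0, 1, 2, 0, 3, 3, 2, 2, 1, 2, 1, 1, 4, 2]

rank | idx | suffix
   0 |   9 | aabadabdaddaacdccdbbb
   1 |  20 | aacdccdbbb
   2 |   1 | aadbadddaabadabdaddaacdccdbbb
   3 |  10 | abadabdaddaacdccdbbb
   4 |  14 | abdaddaacdccdbbb
   5 |  21 | acdccdbbb
   6 |  12 | adabdaddaacdccdbbb
   7 |   2 | adbadddaabadabdaddaacdccdbbb
   8 |  17 | addaacdccdbbb
   9 |   5 | adddaabadabdaddaacdccdbbb
  10 |  29 | b
  11 |  11 | badabdaddaacdccdbbb
  12 |   4 | badddaabadabdaddaacdccdbbb
  13 |  28 | bb
  14 |  27 | bbb
  15 |  15 | bdaddaacdccdbbb
  16 |  24 | ccdbbb
  17 |  25 | cdbbb
  18 |  22 | cdccdbbb
  19 |   8 | daabadabdaddaacdccdbbb
  20 |  19 | daacdccdbbb
  21 |   0 | daadbadddaabadabdaddaacdccdbbb
  22 |  13 | dabdaddaacdccdbbb
  23 |  16 | daddaacdccdbbb
  24 |   3 | dbadddaabadabdaddaacdccdbbb
  25 |  26 | dbbb
  26 |  23 | dccdbbb
  27 |   7 | ddaabadabdaddaacdccdbbb
  28 |  18 | ddaacdccdbbb
  29 |   6 | dddaabadabdaddaacdccdbbb

SA = [9, 20, 1, 10, 14, 21, 12, 2, 17, 5, 29, 11, 4, 28, 27, 15, 24, 25, 22, 8, 19, 0, 13, 16, 3, 26, 23, 7, 18, 6]
i: (SA[i-1],SA[i]) lcp shared
  1: (9,20) 2 'aa'
  2: (20,1) 2 'aa'
  3: (1,10) 1 'a'
  4: (10,14) 2 'ab'
  5: (14,21) 1 'a'
  6: (21,12) 1 'a'
  7: (12,2) 2 'ad'
  8: (2,17) 2 'ad'
  9: (17,5) 3 'add'
  10: (5,29) 0 ''
  11: (29,11) 1 'b'
  12: (11,4) 3 'bad'
  13: (4,28) 1 'b'
  14: (28,27) 2 'bb'
  15: (27,15) 1 'b'
  16: (15,24) 0 ''
  17: (24,25) 1 'c'
  18: (25,22) 2 'cd'
  19: (22,8) 0 ''
  20: (8,19) 3 'daa'
  21: (19,0) 3 'daa'
  22: (0,13) 2 'da'
  23: (13,16) 2 'da'
  24: (16,3) 1 'd'
  25: (3,26) 2 'db'
  26: (26,23) 1 'd'
  27: (23,7) 1 'd'
  28: (7,18) 4 'ddaa'
  29: (18,6) 2 'dd'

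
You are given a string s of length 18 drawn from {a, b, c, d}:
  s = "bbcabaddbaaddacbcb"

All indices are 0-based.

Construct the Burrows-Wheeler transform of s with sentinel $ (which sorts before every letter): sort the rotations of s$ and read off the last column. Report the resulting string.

rank  rotation             last
    0  $bbcabaddbaaddacbcb  b
    1  aaddacbcb$bbcabaddb  b
    2  abaddbaaddacbcb$bbc  c
    3  acbcb$bbcabaddbaadd  d
    4  addacbcb$bbcabaddba  a
    5  addbaaddacbcb$bbcab  b
    6  b$bbcabaddbaaddacbc  c
    7  baaddacbcb$bbcabadd  d
    8  baddbaaddacbcb$bbca  a
    9  bbcabaddbaaddacbcb$  $
   10  bcabaddbaaddacbcb$b  b
   11  bcb$bbcabaddbaaddac  c
   12  cabaddbaaddacbcb$bb  b
   13  cb$bbcabaddbaaddacb  b
   14  cbcb$bbcabaddbaadda  a
   15  dacbcb$bbcabaddbaad  d
   16  dbaaddacbcb$bbcabad  d
   17  ddacbcb$bbcabaddbaa  a
   18  ddbaaddacbcb$bbcaba  a

bbcdabcda$bcbbaddaa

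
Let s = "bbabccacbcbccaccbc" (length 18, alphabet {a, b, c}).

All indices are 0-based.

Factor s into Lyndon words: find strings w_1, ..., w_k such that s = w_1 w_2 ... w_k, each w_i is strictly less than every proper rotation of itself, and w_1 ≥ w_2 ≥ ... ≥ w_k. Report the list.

emit factor 1: 'b' (i=0, period=1)
emit factor 2: 'b' (i=1, period=1)
emit factor 3: 'abccacbcbccaccbc' (i=2, period=16)

["b", "b", "abccacbcbccaccbc"]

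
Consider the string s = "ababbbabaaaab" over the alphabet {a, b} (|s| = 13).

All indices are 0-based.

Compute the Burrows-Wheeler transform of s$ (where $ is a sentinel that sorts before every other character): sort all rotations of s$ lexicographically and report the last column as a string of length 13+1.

rank  rotation        last
    0  $ababbbabaaaab  b
    1  aaaab$ababbbab  b
    2  aaab$ababbbaba  a
    3  aab$ababbbabaa  a
    4  ab$ababbbabaaa  a
    5  abaaaab$ababbb  b
    6  ababbbabaaaab$  $
    7  abbbabaaaab$ab  b
    8  b$ababbbabaaaa  a
    9  baaaab$ababbba  a
   10  babaaaab$ababb  b
   11  babbbabaaaab$a  a
   12  bbabaaaab$abab  b
   13  bbbabaaaab$aba  a

bbaaab$baababa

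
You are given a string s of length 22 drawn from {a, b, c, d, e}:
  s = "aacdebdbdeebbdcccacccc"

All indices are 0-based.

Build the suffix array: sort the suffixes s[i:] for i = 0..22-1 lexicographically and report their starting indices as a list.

[0, 17, 1, 11, 5, 12, 7, 21, 16, 20, 15, 19, 14, 18, 2, 6, 13, 3, 8, 10, 4, 9]

rank→(start, suffix):
  0 → (0, 'aacdebdbdeebbdcccacccc')
  1 → (17, 'acccc')
  2 → (1, 'acdebdbdeebbdcccacccc')
  3 → (11, 'bbdcccacccc')
  4 → (5, 'bdbdeebbdcccacccc')
  5 → (12, 'bdcccacccc')
  6 → (7, 'bdeebbdcccacccc')
  7 → (21, 'c')
  8 → (16, 'cacccc')
  9 → (20, 'cc')
  10 → (15, 'ccacccc')
  11 → (19, 'ccc')
  12 → (14, 'cccacccc')
  13 → (18, 'cccc')
  14 → (2, 'cdebdbdeebbdcccacccc')
  15 → (6, 'dbdeebbdcccacccc')
  16 → (13, 'dcccacccc')
  17 → (3, 'debdbdeebbdcccacccc')
  18 → (8, 'deebbdcccacccc')
  19 → (10, 'ebbdcccacccc')
  20 → (4, 'ebdbdeebbdcccacccc')
  21 → (9, 'eebbdcccacccc')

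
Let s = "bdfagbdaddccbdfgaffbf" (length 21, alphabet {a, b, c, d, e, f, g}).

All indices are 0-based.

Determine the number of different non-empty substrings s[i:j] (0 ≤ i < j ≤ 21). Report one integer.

212

rank | idx | suffix
   0 |   7 | addccbdfgaffbf
   1 |  16 | affbf
   2 |   3 | agbdaddccbdfgaffbf
   3 |   5 | bdaddccbdfgaffbf
   4 |   0 | bdfagbdaddccbdfgaffbf
   5 |  12 | bdfgaffbf
   6 |  19 | bf
   7 |  11 | cbdfgaffbf
   8 |  10 | ccbdfgaffbf
   9 |   6 | daddccbdfgaffbf
  10 |   9 | dccbdfgaffbf
  11 |   8 | ddccbdfgaffbf
  12 |   1 | dfagbdaddccbdfgaffbf
  13 |  13 | dfgaffbf
  14 |  20 | f
  15 |   2 | fagbdaddccbdfgaffbf
  16 |  18 | fbf
  17 |  17 | ffbf
  18 |  14 | fgaffbf
  19 |  15 | gaffbf
  20 |   4 | gbdaddccbdfgaffbf

SA = [7, 16, 3, 5, 0, 12, 19, 11, 10, 6, 9, 8, 1, 13, 20, 2, 18, 17, 14, 15, 4]
rank  pair      lcp
   1  s[7:],s[16:]  1  'a'
   2  s[16:],s[3:]  1  'a'
   3  s[3:],s[5:]  0  ''
   4  s[5:],s[0:]  2  'bd'
   5  s[0:],s[12:]  3  'bdf'
   6  s[12:],s[19:]  1  'b'
   7  s[19:],s[11:]  0  ''
   8  s[11:],s[10:]  1  'c'
   9  s[10:],s[6:]  0  ''
  10  s[6:],s[9:]  1  'd'
  11  s[9:],s[8:]  1  'd'
  12  s[8:],s[1:]  1  'd'
  13  s[1:],s[13:]  2  'df'
  14  s[13:],s[20:]  0  ''
  15  s[20:],s[2:]  1  'f'
  16  s[2:],s[18:]  1  'f'
  17  s[18:],s[17:]  1  'f'
  18  s[17:],s[14:]  1  'f'
  19  s[14:],s[15:]  0  ''
  20  s[15:],s[4:]  1  'g'

n(n+1)/2 = 21·22/2 = 231
Σ LCP = 0 + 1 + 1 + 0 + 2 + 3 + 1 + 0 + 1 + 0 + 1 + 1 + 1 + 2 + 0 + 1 + 1 + 1 + 1 + 0 + 1 = 19
distinct = 231 − 19 = 212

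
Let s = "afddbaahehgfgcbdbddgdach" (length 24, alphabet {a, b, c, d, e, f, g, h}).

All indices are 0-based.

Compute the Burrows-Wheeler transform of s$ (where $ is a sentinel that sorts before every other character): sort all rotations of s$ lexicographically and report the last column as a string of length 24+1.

rank  rotation                   last
    0  $afddbaahehgfgcbdbddgdach  h
    1  aahehgfgcbdbddgdach$afddb  b
    2  ach$afddbaahehgfgcbdbddgd  d
    3  afddbaahehgfgcbdbddgdach$  $
    4  ahehgfgcbdbddgdach$afddba  a
    5  baahehgfgcbdbddgdach$afdd  d
    6  bdbddgdach$afddbaahehgfgc  c
    7  bddgdach$afddbaahehgfgcbd  d
    8  cbdbddgdach$afddbaahehgfg  g
    9  ch$afddbaahehgfgcbdbddgda  a
   10  dach$afddbaahehgfgcbdbddg  g
   11  dbaahehgfgcbdbddgdach$afd  d
   12  dbddgdach$afddbaahehgfgcb  b
   13  ddbaahehgfgcbdbddgdach$af  f
   14  ddgdach$afddbaahehgfgcbdb  b
   15  dgdach$afddbaahehgfgcbdbd  d
   16  ehgfgcbdbddgdach$afddbaah  h
   17  fddbaahehgfgcbdbddgdach$a  a
   18  fgcbdbddgdach$afddbaahehg  g
   19  gcbdbddgdach$afddbaahehgf  f
   20  gdach$afddbaahehgfgcbdbdd  d
   21  gfgcbdbddgdach$afddbaaheh  h
   22  h$afddbaahehgfgcbdbddgdac  c
   23  hehgfgcbdbddgdach$afddbaa  a
   24  hgfgcbdbddgdach$afddbaahe  e

hbd$adcdgagdbfbdhagfdhcae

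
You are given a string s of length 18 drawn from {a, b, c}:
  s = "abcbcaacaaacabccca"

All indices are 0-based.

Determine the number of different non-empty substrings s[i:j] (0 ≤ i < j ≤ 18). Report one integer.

141

sorted suffixes:
  #0 SA[0]=17  'a'
  #1 SA[1]=8  'aaacabccca'
  #2 SA[2]=5  'aacaaacabccca'
  #3 SA[3]=9  'aacabccca'
  #4 SA[4]=0  'abcbcaacaaacabccca'
  #5 SA[5]=12  'abccca'
  #6 SA[6]=6  'acaaacabccca'
  #7 SA[7]=10  'acabccca'
  #8 SA[8]=3  'bcaacaaacabccca'
  #9 SA[9]=1  'bcbcaacaaacabccca'
  #10 SA[10]=13  'bccca'
  #11 SA[11]=16  'ca'
  #12 SA[12]=7  'caaacabccca'
  #13 SA[13]=4  'caacaaacabccca'
  #14 SA[14]=11  'cabccca'
  #15 SA[15]=2  'cbcaacaaacabccca'
  #16 SA[16]=15  'cca'
  #17 SA[17]=14  'ccca'

SA = [17, 8, 5, 9, 0, 12, 6, 10, 3, 1, 13, 16, 7, 4, 11, 2, 15, 14]
i: (SA[i-1],SA[i]) lcp shared
  1: (17,8) 1 'a'
  2: (8,5) 2 'aa'
  3: (5,9) 4 'aaca'
  4: (9,0) 1 'a'
  5: (0,12) 3 'abc'
  6: (12,6) 1 'a'
  7: (6,10) 3 'aca'
  8: (10,3) 0 ''
  9: (3,1) 2 'bc'
  10: (1,13) 2 'bc'
  11: (13,16) 0 ''
  12: (16,7) 2 'ca'
  13: (7,4) 3 'caa'
  14: (4,11) 2 'ca'
  15: (11,2) 1 'c'
  16: (2,15) 1 'c'
  17: (15,14) 2 'cc'

n(n+1)/2 = 18·19/2 = 171
Σ LCP = 0 + 1 + 2 + 4 + 1 + 3 + 1 + 3 + 0 + 2 + 2 + 0 + 2 + 3 + 2 + 1 + 1 + 2 = 30
distinct = 171 − 30 = 141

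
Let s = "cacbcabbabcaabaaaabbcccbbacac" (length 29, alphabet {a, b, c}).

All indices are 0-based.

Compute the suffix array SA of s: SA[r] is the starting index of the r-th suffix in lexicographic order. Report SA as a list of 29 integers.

rank | idx | suffix
   0 |  14 | aaaabbcccbbacac
   1 |  15 | aaabbcccbbacac
   2 |  11 | aabaaaabbcccbbacac
   3 |  16 | aabbcccbbacac
   4 |  12 | abaaaabbcccbbacac
   5 |   5 | abbabcaabaaaabbcccbbacac
   6 |  17 | abbcccbbacac
   7 |   8 | abcaabaaaabbcccbbacac
   8 |  27 | ac
   9 |  25 | acac
  10 |   1 | acbcabbabcaabaaaabbcccbbacac
  11 |  13 | baaaabbcccbbacac
  12 |   7 | babcaabaaaabbcccbbacac
  13 |  24 | bacac
  14 |   6 | bbabcaabaaaabbcccbbacac
  15 |  23 | bbacac
  16 |  18 | bbcccbbacac
  17 |   9 | bcaabaaaabbcccbbacac
  18 |   3 | bcabbabcaabaaaabbcccbbacac
  19 |  19 | bcccbbacac
  20 |  28 | c
  21 |  10 | caabaaaabbcccbbacac
  22 |   4 | cabbabcaabaaaabbcccbbacac
  23 |  26 | cac
  24 |   0 | cacbcabbabcaabaaaabbcccbbacac
  25 |  22 | cbbacac
  26 |   2 | cbcabbabcaabaaaabbcccbbacac
  27 |  21 | ccbbacac
  28 |  20 | cccbbacac

[14, 15, 11, 16, 12, 5, 17, 8, 27, 25, 1, 13, 7, 24, 6, 23, 18, 9, 3, 19, 28, 10, 4, 26, 0, 22, 2, 21, 20]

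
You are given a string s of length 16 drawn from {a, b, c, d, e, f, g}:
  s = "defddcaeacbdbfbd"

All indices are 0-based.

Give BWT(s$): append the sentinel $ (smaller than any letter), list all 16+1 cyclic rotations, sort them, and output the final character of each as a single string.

rank  rotation           last
    0  $defddcaeacbdbfbd  d
    1  acbdbfbd$defddcae  e
    2  aeacbdbfbd$defddc  c
    3  bd$defddcaeacbdbf  f
    4  bdbfbd$defddcaeac  c
    5  bfbd$defddcaeacbd  d
    6  caeacbdbfbd$defdd  d
    7  cbdbfbd$defddcaea  a
    8  d$defddcaeacbdbfb  b
    9  dbfbd$defddcaeacb  b
   10  dcaeacbdbfbd$defd  d
   11  ddcaeacbdbfbd$def  f
   12  defddcaeacbdbfbd$  $
   13  eacbdbfbd$defddca  a
   14  efddcaeacbdbfbd$d  d
   15  fbd$defddcaeacbdb  b
   16  fddcaeacbdbfbd$de  e

decfcddabbdf$adbe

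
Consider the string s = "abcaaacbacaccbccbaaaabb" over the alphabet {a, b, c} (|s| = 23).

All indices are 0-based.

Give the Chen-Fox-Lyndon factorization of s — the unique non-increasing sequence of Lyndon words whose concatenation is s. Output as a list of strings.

emit factor 1: 'abc' (i=0, period=3)
emit factor 2: 'aaacbacaccbccb' (i=3, period=14)
emit factor 3: 'aaaabb' (i=17, period=6)

["abc", "aaacbacaccbccb", "aaaabb"]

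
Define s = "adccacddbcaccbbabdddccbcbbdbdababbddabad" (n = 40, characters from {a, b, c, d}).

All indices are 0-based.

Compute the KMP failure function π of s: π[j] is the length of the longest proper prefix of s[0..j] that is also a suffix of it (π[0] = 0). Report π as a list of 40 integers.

[0, 0, 0, 0, 1, 0, 0, 0, 0, 0, 1, 0, 0, 0, 0, 1, 0, 0, 0, 0, 0, 0, 0, 0, 0, 0, 0, 0, 0, 1, 0, 1, 0, 0, 0, 0, 1, 0, 1, 2]

π[0] = 0
j=1 s[j]='d': π[1]=0 (border '')
j=2 s[j]='c': π[2]=0 (border '')
j=3 s[j]='c': π[3]=0 (border '')
j=4 s[j]='a': π[4]=1 (border 'a')
j=5 s[j]='c': k: 1→0; π[5]=0 (border '')
j=6 s[j]='d': π[6]=0 (border '')
j=7 s[j]='d': π[7]=0 (border '')
j=8 s[j]='b': π[8]=0 (border '')
j=9 s[j]='c': π[9]=0 (border '')
j=10 s[j]='a': π[10]=1 (border 'a')
j=11 s[j]='c': k: 1→0; π[11]=0 (border '')
j=12 s[j]='c': π[12]=0 (border '')
j=13 s[j]='b': π[13]=0 (border '')
j=14 s[j]='b': π[14]=0 (border '')
j=15 s[j]='a': π[15]=1 (border 'a')
j=16 s[j]='b': k: 1→0; π[16]=0 (border '')
j=17 s[j]='d': π[17]=0 (border '')
j=18 s[j]='d': π[18]=0 (border '')
j=19 s[j]='d': π[19]=0 (border '')
j=20 s[j]='c': π[20]=0 (border '')
j=21 s[j]='c': π[21]=0 (border '')
j=22 s[j]='b': π[22]=0 (border '')
j=23 s[j]='c': π[23]=0 (border '')
j=24 s[j]='b': π[24]=0 (border '')
j=25 s[j]='b': π[25]=0 (border '')
j=26 s[j]='d': π[26]=0 (border '')
j=27 s[j]='b': π[27]=0 (border '')
j=28 s[j]='d': π[28]=0 (border '')
j=29 s[j]='a': π[29]=1 (border 'a')
j=30 s[j]='b': k: 1→0; π[30]=0 (border '')
j=31 s[j]='a': π[31]=1 (border 'a')
j=32 s[j]='b': k: 1→0; π[32]=0 (border '')
j=33 s[j]='b': π[33]=0 (border '')
j=34 s[j]='d': π[34]=0 (border '')
j=35 s[j]='d': π[35]=0 (border '')
j=36 s[j]='a': π[36]=1 (border 'a')
j=37 s[j]='b': k: 1→0; π[37]=0 (border '')
j=38 s[j]='a': π[38]=1 (border 'a')
j=39 s[j]='d': π[39]=2 (border 'ad')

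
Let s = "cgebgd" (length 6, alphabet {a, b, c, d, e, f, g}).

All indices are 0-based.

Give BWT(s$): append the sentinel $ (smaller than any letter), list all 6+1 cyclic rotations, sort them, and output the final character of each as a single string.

rank  rotation last
    0  $cgebgd  d
    1  bgd$cge  e
    2  cgebgd$  $
    3  d$cgebg  g
    4  ebgd$cg  g
    5  gd$cgeb  b
    6  gebgd$c  c

de$ggbc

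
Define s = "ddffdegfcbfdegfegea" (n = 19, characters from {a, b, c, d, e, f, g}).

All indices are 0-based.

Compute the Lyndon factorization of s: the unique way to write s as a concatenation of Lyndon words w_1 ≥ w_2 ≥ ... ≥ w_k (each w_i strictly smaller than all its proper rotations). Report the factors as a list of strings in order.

emit factor 1: 'ddffdegf' (i=0, period=8)
emit factor 2: 'c' (i=8, period=1)
emit factor 3: 'bfdegfege' (i=9, period=9)
emit factor 4: 'a' (i=18, period=1)

["ddffdegf", "c", "bfdegfege", "a"]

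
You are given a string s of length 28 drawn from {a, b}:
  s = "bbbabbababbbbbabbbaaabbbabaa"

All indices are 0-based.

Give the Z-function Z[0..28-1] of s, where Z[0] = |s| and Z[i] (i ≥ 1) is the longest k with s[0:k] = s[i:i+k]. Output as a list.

Z[0]=28
i=1: fresh scan; Z[1]=2 grow→box=[1,3)
i=2: min(r-i=1, Z[1]=2)=1; Z[2]=1
i=3: fresh scan; Z[3]=0
i=4: fresh scan; Z[4]=2 grow→box=[4,6)
i=5: min(r-i=1, Z[1]=2)=1; Z[5]=1
i=6: fresh scan; Z[6]=0
i=7: fresh scan; Z[7]=1 grow→box=[7,8)
i=8: fresh scan; Z[8]=0
i=9: fresh scan; Z[9]=3 grow→box=[9,12)
i=10: min(r-i=2, Z[1]=2)=2; Z[10]=3 grow→box=[10,13)
i=11: min(r-i=2, Z[1]=2)=2; Z[11]=6 grow→box=[11,17)
i=12: min(r-i=5, Z[1]=2)=2; Z[12]=2
i=13: min(r-i=4, Z[2]=1)=1; Z[13]=1
i=14: min(r-i=3, Z[3]=0)=0; Z[14]=0
i=15: min(r-i=2, Z[4]=2)=2; Z[15]=4 grow→box=[15,19)
i=16: min(r-i=3, Z[1]=2)=2; Z[16]=2
i=17: min(r-i=2, Z[2]=1)=1; Z[17]=1
i=18: min(r-i=1, Z[3]=0)=0; Z[18]=0
i=19: fresh scan; Z[19]=0
i=20: fresh scan; Z[20]=0
i=21: fresh scan; Z[21]=5 grow→box=[21,26)
i=22: min(r-i=4, Z[1]=2)=2; Z[22]=2
i=23: min(r-i=3, Z[2]=1)=1; Z[23]=1
i=24: min(r-i=2, Z[3]=0)=0; Z[24]=0
i=25: min(r-i=1, Z[4]=2)=1; Z[25]=1
i=26: fresh scan; Z[26]=0
i=27: fresh scan; Z[27]=0

[28, 2, 1, 0, 2, 1, 0, 1, 0, 3, 3, 6, 2, 1, 0, 4, 2, 1, 0, 0, 0, 5, 2, 1, 0, 1, 0, 0]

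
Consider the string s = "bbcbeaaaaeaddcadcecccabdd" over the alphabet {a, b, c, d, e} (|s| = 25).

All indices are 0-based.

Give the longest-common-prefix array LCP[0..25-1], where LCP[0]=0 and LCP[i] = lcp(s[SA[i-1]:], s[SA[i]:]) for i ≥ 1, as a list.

[0, 3, 2, 1, 1, 2, 1, 0, 1, 1, 1, 0, 2, 1, 1, 2, 1, 0, 1, 2, 1, 2, 0, 2, 1]

sorted suffixes:
  #0 SA[0]=5  'aaaaeaddcadcecccabdd'
  #1 SA[1]=6  'aaaeaddcadcecccabdd'
  #2 SA[2]=7  'aaeaddcadcecccabdd'
  #3 SA[3]=21  'abdd'
  #4 SA[4]=14  'adcecccabdd'
  #5 SA[5]=10  'addcadcecccabdd'
  #6 SA[6]=8  'aeaddcadcecccabdd'
  #7 SA[7]=0  'bbcbeaaaaeaddcadcecccabdd'
  #8 SA[8]=1  'bcbeaaaaeaddcadcecccabdd'
  #9 SA[9]=22  'bdd'
  #10 SA[10]=3  'beaaaaeaddcadcecccabdd'
  #11 SA[11]=20  'cabdd'
  #12 SA[12]=13  'cadcecccabdd'
  #13 SA[13]=2  'cbeaaaaeaddcadcecccabdd'
  #14 SA[14]=19  'ccabdd'
  #15 SA[15]=18  'cccabdd'
  #16 SA[16]=16  'cecccabdd'
  #17 SA[17]=24  'd'
  #18 SA[18]=12  'dcadcecccabdd'
  #19 SA[19]=15  'dcecccabdd'
  #20 SA[20]=23  'dd'
  #21 SA[21]=11  'ddcadcecccabdd'
  #22 SA[22]=4  'eaaaaeaddcadcecccabdd'
  #23 SA[23]=9  'eaddcadcecccabdd'
  #24 SA[24]=17  'ecccabdd'

SA = [5, 6, 7, 21, 14, 10, 8, 0, 1, 22, 3, 20, 13, 2, 19, 18, 16, 24, 12, 15, 23, 11, 4, 9, 17]
rank  pair      lcp
   1  s[5:],s[6:]  3  'aaa'
   2  s[6:],s[7:]  2  'aa'
   3  s[7:],s[21:]  1  'a'
   4  s[21:],s[14:]  1  'a'
   5  s[14:],s[10:]  2  'ad'
   6  s[10:],s[8:]  1  'a'
   7  s[8:],s[0:]  0  ''
   8  s[0:],s[1:]  1  'b'
   9  s[1:],s[22:]  1  'b'
  10  s[22:],s[3:]  1  'b'
  11  s[3:],s[20:]  0  ''
  12  s[20:],s[13:]  2  'ca'
  13  s[13:],s[2:]  1  'c'
  14  s[2:],s[19:]  1  'c'
  15  s[19:],s[18:]  2  'cc'
  16  s[18:],s[16:]  1  'c'
  17  s[16:],s[24:]  0  ''
  18  s[24:],s[12:]  1  'd'
  19  s[12:],s[15:]  2  'dc'
  20  s[15:],s[23:]  1  'd'
  21  s[23:],s[11:]  2  'dd'
  22  s[11:],s[4:]  0  ''
  23  s[4:],s[9:]  2  'ea'
  24  s[9:],s[17:]  1  'e'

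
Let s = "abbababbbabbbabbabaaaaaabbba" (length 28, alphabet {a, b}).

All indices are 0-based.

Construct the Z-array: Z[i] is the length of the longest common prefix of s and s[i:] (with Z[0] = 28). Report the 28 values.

Z[0]=28
i=1: fresh scan; Z[1]=0
i=2: fresh scan; Z[2]=0
i=3: fresh scan; Z[3]=2 extend→box=[3,5)
i=4: min(r-i=1, Z[1]=0)=0; Z[4]=0
i=5: fresh scan; Z[5]=3 extend→box=[5,8)
i=6: min(r-i=2, Z[1]=0)=0; Z[6]=0
i=7: min(r-i=1, Z[2]=0)=0; Z[7]=0
i=8: fresh scan; Z[8]=0
i=9: fresh scan; Z[9]=3 extend→box=[9,12)
i=10: min(r-i=2, Z[1]=0)=0; Z[10]=0
i=11: min(r-i=1, Z[2]=0)=0; Z[11]=0
i=12: fresh scan; Z[12]=0
i=13: fresh scan; Z[13]=6 extend→box=[13,19)
i=14: min(r-i=5, Z[1]=0)=0; Z[14]=0
i=15: min(r-i=4, Z[2]=0)=0; Z[15]=0
i=16: min(r-i=3, Z[3]=2)=2; Z[16]=2
i=17: min(r-i=2, Z[4]=0)=0; Z[17]=0
i=18: min(r-i=1, Z[5]=3)=1; Z[18]=1
i=19: fresh scan; Z[19]=1 extend→box=[19,20)
i=20: fresh scan; Z[20]=1 extend→box=[20,21)
i=21: fresh scan; Z[21]=1 extend→box=[21,22)
i=22: fresh scan; Z[22]=1 extend→box=[22,23)
i=23: fresh scan; Z[23]=3 extend→box=[23,26)
i=24: min(r-i=2, Z[1]=0)=0; Z[24]=0
i=25: min(r-i=1, Z[2]=0)=0; Z[25]=0
i=26: fresh scan; Z[26]=0
i=27: fresh scan; Z[27]=1 extend→box=[27,28)

[28, 0, 0, 2, 0, 3, 0, 0, 0, 3, 0, 0, 0, 6, 0, 0, 2, 0, 1, 1, 1, 1, 1, 3, 0, 0, 0, 1]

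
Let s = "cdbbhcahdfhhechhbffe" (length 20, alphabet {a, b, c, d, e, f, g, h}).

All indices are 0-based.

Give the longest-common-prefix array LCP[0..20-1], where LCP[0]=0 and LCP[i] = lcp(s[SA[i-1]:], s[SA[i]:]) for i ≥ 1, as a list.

rank→(start, suffix):
  0 → (6, 'ahdfhhechhbffe')
  1 → (2, 'bbhcahdfhhechhbffe')
  2 → (16, 'bffe')
  3 → (3, 'bhcahdfhhechhbffe')
  4 → (5, 'cahdfhhechhbffe')
  5 → (0, 'cdbbhcahdfhhechhbffe')
  6 → (13, 'chhbffe')
  7 → (1, 'dbbhcahdfhhechhbffe')
  8 → (8, 'dfhhechhbffe')
  9 → (19, 'e')
  10 → (12, 'echhbffe')
  11 → (18, 'fe')
  12 → (17, 'ffe')
  13 → (9, 'fhhechhbffe')
  14 → (15, 'hbffe')
  15 → (4, 'hcahdfhhechhbffe')
  16 → (7, 'hdfhhechhbffe')
  17 → (11, 'hechhbffe')
  18 → (14, 'hhbffe')
  19 → (10, 'hhechhbffe')

SA = [6, 2, 16, 3, 5, 0, 13, 1, 8, 19, 12, 18, 17, 9, 15, 4, 7, 11, 14, 10]
rank  pair      lcp
   1  s[6:],s[2:]  0  ''
   2  s[2:],s[16:]  1  'b'
   3  s[16:],s[3:]  1  'b'
   4  s[3:],s[5:]  0  ''
   5  s[5:],s[0:]  1  'c'
   6  s[0:],s[13:]  1  'c'
   7  s[13:],s[1:]  0  ''
   8  s[1:],s[8:]  1  'd'
   9  s[8:],s[19:]  0  ''
  10  s[19:],s[12:]  1  'e'
  11  s[12:],s[18:]  0  ''
  12  s[18:],s[17:]  1  'f'
  13  s[17:],s[9:]  1  'f'
  14  s[9:],s[15:]  0  ''
  15  s[15:],s[4:]  1  'h'
  16  s[4:],s[7:]  1  'h'
  17  s[7:],s[11:]  1  'h'
  18  s[11:],s[14:]  1  'h'
  19  s[14:],s[10:]  2  'hh'

[0, 0, 1, 1, 0, 1, 1, 0, 1, 0, 1, 0, 1, 1, 0, 1, 1, 1, 1, 2]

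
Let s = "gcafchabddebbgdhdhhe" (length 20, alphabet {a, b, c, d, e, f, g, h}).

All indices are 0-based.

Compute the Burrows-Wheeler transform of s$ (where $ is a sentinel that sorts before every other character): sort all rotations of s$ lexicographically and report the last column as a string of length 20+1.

ehceabgfbdghhda$bcdhd

rank  rotation               last
    0  $gcafchabddebbgdhdhhe  e
    1  abddebbgdhdhhe$gcafch  h
    2  afchabddebbgdhdhhe$gc  c
    3  bbgdhdhhe$gcafchabdde  e
    4  bddebbgdhdhhe$gcafcha  a
    5  bgdhdhhe$gcafchabddeb  b
    6  cafchabddebbgdhdhhe$g  g
    7  chabddebbgdhdhhe$gcaf  f
    8  ddebbgdhdhhe$gcafchab  b
    9  debbgdhdhhe$gcafchabd  d
   10  dhdhhe$gcafchabddebbg  g
   11  dhhe$gcafchabddebbgdh  h
   12  e$gcafchabddebbgdhdhh  h
   13  ebbgdhdhhe$gcafchabdd  d
   14  fchabddebbgdhdhhe$gca  a
   15  gcafchabddebbgdhdhhe$  $
   16  gdhdhhe$gcafchabddebb  b
   17  habddebbgdhdhhe$gcafc  c
   18  hdhhe$gcafchabddebbgd  d
   19  he$gcafchabddebbgdhdh  h
   20  hhe$gcafchabddebbgdhd  d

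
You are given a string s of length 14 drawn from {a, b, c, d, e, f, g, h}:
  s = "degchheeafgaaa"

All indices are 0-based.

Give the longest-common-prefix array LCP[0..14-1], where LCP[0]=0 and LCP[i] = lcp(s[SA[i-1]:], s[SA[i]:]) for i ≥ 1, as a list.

rank→(start, suffix):
  0 → (13, 'a')
  1 → (12, 'aa')
  2 → (11, 'aaa')
  3 → (8, 'afgaaa')
  4 → (3, 'chheeafgaaa')
  5 → (0, 'degchheeafgaaa')
  6 → (7, 'eafgaaa')
  7 → (6, 'eeafgaaa')
  8 → (1, 'egchheeafgaaa')
  9 → (9, 'fgaaa')
  10 → (10, 'gaaa')
  11 → (2, 'gchheeafgaaa')
  12 → (5, 'heeafgaaa')
  13 → (4, 'hheeafgaaa')

SA = [13, 12, 11, 8, 3, 0, 7, 6, 1, 9, 10, 2, 5, 4]
i: (SA[i-1],SA[i]) lcp shared
  1: (13,12) 1 'a'
  2: (12,11) 2 'aa'
  3: (11,8) 1 'a'
  4: (8,3) 0 ''
  5: (3,0) 0 ''
  6: (0,7) 0 ''
  7: (7,6) 1 'e'
  8: (6,1) 1 'e'
  9: (1,9) 0 ''
  10: (9,10) 0 ''
  11: (10,2) 1 'g'
  12: (2,5) 0 ''
  13: (5,4) 1 'h'

[0, 1, 2, 1, 0, 0, 0, 1, 1, 0, 0, 1, 0, 1]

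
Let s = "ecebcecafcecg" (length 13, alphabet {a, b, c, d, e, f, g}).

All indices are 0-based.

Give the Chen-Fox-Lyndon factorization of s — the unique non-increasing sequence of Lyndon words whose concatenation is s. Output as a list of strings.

["e", "ce", "bcec", "afcecg"]

emit factor 1: 'e' (i=0, period=1)
emit factor 2: 'ce' (i=1, period=2)
emit factor 3: 'bcec' (i=3, period=4)
emit factor 4: 'afcecg' (i=7, period=6)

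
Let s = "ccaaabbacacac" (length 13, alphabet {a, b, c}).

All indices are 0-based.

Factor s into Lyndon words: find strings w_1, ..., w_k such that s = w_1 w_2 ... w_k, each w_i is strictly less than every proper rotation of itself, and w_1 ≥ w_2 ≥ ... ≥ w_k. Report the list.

emit factor 1: 'c' (i=0, period=1)
emit factor 2: 'c' (i=1, period=1)
emit factor 3: 'aaabbacacac' (i=2, period=11)

["c", "c", "aaabbacacac"]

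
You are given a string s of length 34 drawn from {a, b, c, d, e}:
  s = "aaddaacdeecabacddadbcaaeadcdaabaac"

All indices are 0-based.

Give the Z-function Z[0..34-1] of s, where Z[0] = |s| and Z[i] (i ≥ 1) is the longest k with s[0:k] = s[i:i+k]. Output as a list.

[34, 1, 0, 0, 2, 1, 0, 0, 0, 0, 0, 1, 0, 1, 0, 0, 0, 1, 0, 0, 0, 2, 1, 0, 1, 0, 0, 0, 2, 1, 0, 2, 1, 0]

Z[0]=34
i=1: outside box; Z[1]=1 extend→box=[1,2)
i=2: outside box; Z[2]=0
i=3: outside box; Z[3]=0
i=4: outside box; Z[4]=2 extend→box=[4,6)
i=5: min(r-i=1, Z[1]=1)=1; Z[5]=1
i=6: outside box; Z[6]=0
i=7: outside box; Z[7]=0
i=8: outside box; Z[8]=0
i=9: outside box; Z[9]=0
i=10: outside box; Z[10]=0
i=11: outside box; Z[11]=1 extend→box=[11,12)
i=12: outside box; Z[12]=0
i=13: outside box; Z[13]=1 extend→box=[13,14)
i=14: outside box; Z[14]=0
i=15: outside box; Z[15]=0
i=16: outside box; Z[16]=0
i=17: outside box; Z[17]=1 extend→box=[17,18)
i=18: outside box; Z[18]=0
i=19: outside box; Z[19]=0
i=20: outside box; Z[20]=0
i=21: outside box; Z[21]=2 extend→box=[21,23)
i=22: min(r-i=1, Z[1]=1)=1; Z[22]=1
i=23: outside box; Z[23]=0
i=24: outside box; Z[24]=1 extend→box=[24,25)
i=25: outside box; Z[25]=0
i=26: outside box; Z[26]=0
i=27: outside box; Z[27]=0
i=28: outside box; Z[28]=2 extend→box=[28,30)
i=29: min(r-i=1, Z[1]=1)=1; Z[29]=1
i=30: outside box; Z[30]=0
i=31: outside box; Z[31]=2 extend→box=[31,33)
i=32: min(r-i=1, Z[1]=1)=1; Z[32]=1
i=33: outside box; Z[33]=0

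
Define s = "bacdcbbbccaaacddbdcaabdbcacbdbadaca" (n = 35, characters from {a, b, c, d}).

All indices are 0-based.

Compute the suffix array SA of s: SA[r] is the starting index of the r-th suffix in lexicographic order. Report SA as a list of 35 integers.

[34, 10, 19, 11, 20, 32, 25, 1, 12, 30, 0, 29, 5, 6, 23, 7, 27, 21, 16, 33, 9, 18, 24, 4, 26, 8, 2, 13, 31, 28, 22, 15, 17, 3, 14]

sorted suffixes:
  #0 SA[0]=34  'a'
  #1 SA[1]=10  'aaacddbdcaabdbcacbdbadaca'
  #2 SA[2]=19  'aabdbcacbdbadaca'
  #3 SA[3]=11  'aacddbdcaabdbcacbdbadaca'
  #4 SA[4]=20  'abdbcacbdbadaca'
  #5 SA[5]=32  'aca'
  #6 SA[6]=25  'acbdbadaca'
  #7 SA[7]=1  'acdcbbbccaaacddbdcaabdbcacbdbadaca'
  #8 SA[8]=12  'acddbdcaabdbcacbdbadaca'
  #9 SA[9]=30  'adaca'
  #10 SA[10]=0  'bacdcbbbccaaacddbdcaabdbcacbdbadaca'
  #11 SA[11]=29  'badaca'
  #12 SA[12]=5  'bbbccaaacddbdcaabdbcacbdbadaca'
  #13 SA[13]=6  'bbccaaacddbdcaabdbcacbdbadaca'
  #14 SA[14]=23  'bcacbdbadaca'
  #15 SA[15]=7  'bccaaacddbdcaabdbcacbdbadaca'
  #16 SA[16]=27  'bdbadaca'
  #17 SA[17]=21  'bdbcacbdbadaca'
  #18 SA[18]=16  'bdcaabdbcacbdbadaca'
  #19 SA[19]=33  'ca'
  #20 SA[20]=9  'caaacddbdcaabdbcacbdbadaca'
  #21 SA[21]=18  'caabdbcacbdbadaca'
  #22 SA[22]=24  'cacbdbadaca'
  #23 SA[23]=4  'cbbbccaaacddbdcaabdbcacbdbadaca'
  #24 SA[24]=26  'cbdbadaca'
  #25 SA[25]=8  'ccaaacddbdcaabdbcacbdbadaca'
  #26 SA[26]=2  'cdcbbbccaaacddbdcaabdbcacbdbadaca'
  #27 SA[27]=13  'cddbdcaabdbcacbdbadaca'
  #28 SA[28]=31  'daca'
  #29 SA[29]=28  'dbadaca'
  #30 SA[30]=22  'dbcacbdbadaca'
  #31 SA[31]=15  'dbdcaabdbcacbdbadaca'
  #32 SA[32]=17  'dcaabdbcacbdbadaca'
  #33 SA[33]=3  'dcbbbccaaacddbdcaabdbcacbdbadaca'
  #34 SA[34]=14  'ddbdcaabdbcacbdbadaca'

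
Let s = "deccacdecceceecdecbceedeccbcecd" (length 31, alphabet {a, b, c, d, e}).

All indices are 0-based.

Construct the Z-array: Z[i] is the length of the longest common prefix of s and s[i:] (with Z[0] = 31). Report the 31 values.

Z[0]=31
i=1: outside box; Z[1]=0
i=2: outside box; Z[2]=0
i=3: outside box; Z[3]=0
i=4: outside box; Z[4]=0
i=5: outside box; Z[5]=0
i=6: outside box; Z[6]=4 extend→box=[6,10)
i=7: min(r-i=3, Z[1]=0)=0; Z[7]=0
i=8: min(r-i=2, Z[2]=0)=0; Z[8]=0
i=9: min(r-i=1, Z[3]=0)=0; Z[9]=0
i=10: outside box; Z[10]=0
i=11: outside box; Z[11]=0
i=12: outside box; Z[12]=0
i=13: outside box; Z[13]=0
i=14: outside box; Z[14]=0
i=15: outside box; Z[15]=3 extend→box=[15,18)
i=16: min(r-i=2, Z[1]=0)=0; Z[16]=0
i=17: min(r-i=1, Z[2]=0)=0; Z[17]=0
i=18: outside box; Z[18]=0
i=19: outside box; Z[19]=0
i=20: outside box; Z[20]=0
i=21: outside box; Z[21]=0
i=22: outside box; Z[22]=4 extend→box=[22,26)
i=23: min(r-i=3, Z[1]=0)=0; Z[23]=0
i=24: min(r-i=2, Z[2]=0)=0; Z[24]=0
i=25: min(r-i=1, Z[3]=0)=0; Z[25]=0
i=26: outside box; Z[26]=0
i=27: outside box; Z[27]=0
i=28: outside box; Z[28]=0
i=29: outside box; Z[29]=0
i=30: outside box; Z[30]=1 extend→box=[30,31)

[31, 0, 0, 0, 0, 0, 4, 0, 0, 0, 0, 0, 0, 0, 0, 3, 0, 0, 0, 0, 0, 0, 4, 0, 0, 0, 0, 0, 0, 0, 1]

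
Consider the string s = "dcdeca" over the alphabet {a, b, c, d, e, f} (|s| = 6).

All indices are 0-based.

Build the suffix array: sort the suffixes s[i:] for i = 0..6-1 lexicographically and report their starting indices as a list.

rank | idx | suffix
   0 |   5 | a
   1 |   4 | ca
   2 |   1 | cdeca
   3 |   0 | dcdeca
   4 |   2 | deca
   5 |   3 | eca

[5, 4, 1, 0, 2, 3]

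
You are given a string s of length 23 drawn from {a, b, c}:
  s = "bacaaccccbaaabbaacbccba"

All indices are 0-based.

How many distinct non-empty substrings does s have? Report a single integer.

237

rank→(start, suffix):
  0 → (22, 'a')
  1 → (10, 'aaabbaacbccba')
  2 → (11, 'aabbaacbccba')
  3 → (15, 'aacbccba')
  4 → (3, 'aaccccbaaabbaacbccba')
  5 → (12, 'abbaacbccba')
  6 → (1, 'acaaccccbaaabbaacbccba')
  7 → (16, 'acbccba')
  8 → (4, 'accccbaaabbaacbccba')
  9 → (21, 'ba')
  10 → (9, 'baaabbaacbccba')
  11 → (14, 'baacbccba')
  12 → (0, 'bacaaccccbaaabbaacbccba')
  13 → (13, 'bbaacbccba')
  14 → (18, 'bccba')
  15 → (2, 'caaccccbaaabbaacbccba')
  16 → (20, 'cba')
  17 → (8, 'cbaaabbaacbccba')
  18 → (17, 'cbccba')
  19 → (19, 'ccba')
  20 → (7, 'ccbaaabbaacbccba')
  21 → (6, 'cccbaaabbaacbccba')
  22 → (5, 'ccccbaaabbaacbccba')

SA = [22, 10, 11, 15, 3, 12, 1, 16, 4, 21, 9, 14, 0, 13, 18, 2, 20, 8, 17, 19, 7, 6, 5]
rank  pair      lcp
   1  s[22:],s[10:]  1  'a'
   2  s[10:],s[11:]  2  'aa'
   3  s[11:],s[15:]  2  'aa'
   4  s[15:],s[3:]  3  'aac'
   5  s[3:],s[12:]  1  'a'
   6  s[12:],s[1:]  1  'a'
   7  s[1:],s[16:]  2  'ac'
   8  s[16:],s[4:]  2  'ac'
   9  s[4:],s[21:]  0  ''
  10  s[21:],s[9:]  2  'ba'
  11  s[9:],s[14:]  3  'baa'
  12  s[14:],s[0:]  2  'ba'
  13  s[0:],s[13:]  1  'b'
  14  s[13:],s[18:]  1  'b'
  15  s[18:],s[2:]  0  ''
  16  s[2:],s[20:]  1  'c'
  17  s[20:],s[8:]  3  'cba'
  18  s[8:],s[17:]  2  'cb'
  19  s[17:],s[19:]  1  'c'
  20  s[19:],s[7:]  4  'ccba'
  21  s[7:],s[6:]  2  'cc'
  22  s[6:],s[5:]  3  'ccc'

n(n+1)/2 = 23·24/2 = 276
Σ LCP = 0 + 1 + 2 + 2 + 3 + 1 + 1 + 2 + 2 + 0 + 2 + 3 + 2 + 1 + 1 + 0 + 1 + 3 + 2 + 1 + 4 + 2 + 3 = 39
distinct = 276 − 39 = 237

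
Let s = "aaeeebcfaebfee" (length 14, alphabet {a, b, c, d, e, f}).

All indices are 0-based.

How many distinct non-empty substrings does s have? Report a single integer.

rank | idx | suffix
   0 |   0 | aaeeebcfaebfee
   1 |   8 | aebfee
   2 |   1 | aeeebcfaebfee
   3 |   5 | bcfaebfee
   4 |  10 | bfee
   5 |   6 | cfaebfee
   6 |  13 | e
   7 |   4 | ebcfaebfee
   8 |   9 | ebfee
   9 |  12 | ee
  10 |   3 | eebcfaebfee
  11 |   2 | eeebcfaebfee
  12 |   7 | faebfee
  13 |  11 | fee

SA = [0, 8, 1, 5, 10, 6, 13, 4, 9, 12, 3, 2, 7, 11]
i: (SA[i-1],SA[i]) lcp shared
  1: (0,8) 1 'a'
  2: (8,1) 2 'ae'
  3: (1,5) 0 ''
  4: (5,10) 1 'b'
  5: (10,6) 0 ''
  6: (6,13) 0 ''
  7: (13,4) 1 'e'
  8: (4,9) 2 'eb'
  9: (9,12) 1 'e'
  10: (12,3) 2 'ee'
  11: (3,2) 2 'ee'
  12: (2,7) 0 ''
  13: (7,11) 1 'f'

n(n+1)/2 = 14·15/2 = 105
Σ LCP = 0 + 1 + 2 + 0 + 1 + 0 + 0 + 1 + 2 + 1 + 2 + 2 + 0 + 1 = 13
distinct = 105 − 13 = 92

92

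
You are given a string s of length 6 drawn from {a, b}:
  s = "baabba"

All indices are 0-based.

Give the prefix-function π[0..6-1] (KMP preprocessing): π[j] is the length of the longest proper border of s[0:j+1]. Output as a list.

[0, 0, 0, 1, 1, 2]

π[0] = 0
j=1 s[j]='a': π[1]=0 (border '')
j=2 s[j]='a': π[2]=0 (border '')
j=3 s[j]='b': π[3]=1 (border 'b')
j=4 s[j]='b': k: 1→0; π[4]=1 (border 'b')
j=5 s[j]='a': π[5]=2 (border 'ba')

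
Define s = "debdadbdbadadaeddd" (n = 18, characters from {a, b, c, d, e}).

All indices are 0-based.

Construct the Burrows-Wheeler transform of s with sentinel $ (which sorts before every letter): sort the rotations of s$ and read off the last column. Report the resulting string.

dbddddeddababade$da

rank  rotation             last
    0  $debdadbdbadadaeddd  d
    1  adadaeddd$debdadbdb  b
    2  adaeddd$debdadbdbad  d
    3  adbdbadadaeddd$debd  d
    4  aeddd$debdadbdbadad  d
    5  badadaeddd$debdadbd  d
    6  bdadbdbadadaeddd$de  e
    7  bdbadadaeddd$debdad  d
    8  d$debdadbdbadadaedd  d
    9  dadaeddd$debdadbdba  a
   10  dadbdbadadaeddd$deb  b
   11  daeddd$debdadbdbada  a
   12  dbadadaeddd$debdadb  b
   13  dbdbadadaeddd$debda  a
   14  dd$debdadbdbadadaed  d
   15  ddd$debdadbdbadadae  e
   16  debdadbdbadadaeddd$  $
   17  ebdadbdbadadaeddd$d  d
   18  eddd$debdadbdbadada  a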